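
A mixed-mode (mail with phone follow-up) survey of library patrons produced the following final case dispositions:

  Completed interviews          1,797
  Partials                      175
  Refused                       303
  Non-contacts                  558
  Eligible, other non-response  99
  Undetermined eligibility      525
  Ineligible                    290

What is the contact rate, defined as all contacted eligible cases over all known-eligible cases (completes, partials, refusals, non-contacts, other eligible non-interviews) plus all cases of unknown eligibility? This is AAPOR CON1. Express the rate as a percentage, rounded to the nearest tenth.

68.7%

Numerator = 1797 + 175 + 303 + 99 = 2374
Base = 1797 + 175 + 303 + 558 + 99 + 525 = 3457
CON1 = 2374 / 3457 = 0.6867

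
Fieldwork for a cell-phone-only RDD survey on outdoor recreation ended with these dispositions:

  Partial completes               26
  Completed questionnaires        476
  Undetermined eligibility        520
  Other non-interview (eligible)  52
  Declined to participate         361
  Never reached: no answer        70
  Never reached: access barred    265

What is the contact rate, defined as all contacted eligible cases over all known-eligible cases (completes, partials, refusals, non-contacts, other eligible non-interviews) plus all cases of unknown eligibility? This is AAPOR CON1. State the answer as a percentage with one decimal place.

No contact after all attempts = 70 + 265 = 335
Num = 476 + 26 + 361 + 52 = 915
Base = 476 + 26 + 361 + 335 + 52 + 520 = 1770
CON1 = 915 / 1770 = 0.5169

51.7%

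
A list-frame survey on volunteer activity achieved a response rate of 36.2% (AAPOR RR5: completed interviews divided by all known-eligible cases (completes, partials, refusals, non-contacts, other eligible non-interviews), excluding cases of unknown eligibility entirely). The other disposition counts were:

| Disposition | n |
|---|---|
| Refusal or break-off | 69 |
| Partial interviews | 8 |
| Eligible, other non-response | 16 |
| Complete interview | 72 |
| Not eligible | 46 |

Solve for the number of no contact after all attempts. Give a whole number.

34

RR5 = 72 / D = 0.362
D = 72 / 0.362 = 198.9
Rest of base = 165
no contact after all attempts = 198.9 − 165 ≈ 34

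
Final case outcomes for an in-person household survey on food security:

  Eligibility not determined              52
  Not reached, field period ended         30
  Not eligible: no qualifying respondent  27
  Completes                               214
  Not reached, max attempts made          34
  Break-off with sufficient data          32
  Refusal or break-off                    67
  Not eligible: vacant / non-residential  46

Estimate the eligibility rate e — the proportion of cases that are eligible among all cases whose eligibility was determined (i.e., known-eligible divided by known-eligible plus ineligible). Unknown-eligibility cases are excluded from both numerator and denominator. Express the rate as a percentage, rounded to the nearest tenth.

No contact after all attempts = 30 + 34 = 64
Screened out, ineligible = 27 + 46 = 73
Known eligible → 214 + 32 + 67 + 64 = 377
e = 377 / (377 + 73) = 377 / 450 = 0.8378

83.8%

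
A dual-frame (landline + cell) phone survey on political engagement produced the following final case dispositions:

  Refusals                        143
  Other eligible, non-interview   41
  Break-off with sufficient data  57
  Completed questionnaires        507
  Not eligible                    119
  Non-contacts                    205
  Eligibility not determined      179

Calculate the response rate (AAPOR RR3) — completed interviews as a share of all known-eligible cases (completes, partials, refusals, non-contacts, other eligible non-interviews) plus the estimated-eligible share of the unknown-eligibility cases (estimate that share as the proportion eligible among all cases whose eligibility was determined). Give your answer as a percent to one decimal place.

45.6%

Numerator: 507
Determined eligible: 507 + 57 + 143 + 205 + 41 = 953
e = 953 / (953 + 119) = 953 / 1072 = 0.8890
Eligible share of unknowns: 0.8890 × 179 = 159.13
Denominator: 953 + 159.13 = 1112.13
RR3 = 507 / 1112.13 = 0.4559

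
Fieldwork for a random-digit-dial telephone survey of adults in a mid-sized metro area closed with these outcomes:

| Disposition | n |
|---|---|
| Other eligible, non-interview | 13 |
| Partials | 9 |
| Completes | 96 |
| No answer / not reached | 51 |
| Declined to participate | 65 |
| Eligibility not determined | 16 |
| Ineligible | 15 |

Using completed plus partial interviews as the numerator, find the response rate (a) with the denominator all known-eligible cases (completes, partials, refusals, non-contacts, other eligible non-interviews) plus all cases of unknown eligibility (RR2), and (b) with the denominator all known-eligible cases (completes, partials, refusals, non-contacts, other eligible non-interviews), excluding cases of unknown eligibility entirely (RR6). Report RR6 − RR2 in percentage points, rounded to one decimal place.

Numerator: 96 + 9 = 105
Denom: 96 + 9 + 65 + 51 + 13 + 16 = 250
RR2 = 105 / 250 = 0.4200
Denom: 96 + 9 + 65 + 51 + 13 = 234
RR6 = 105 / 234 = 0.4487
Difference = 44.87 − 42.00 = 2.87 percentage points

2.9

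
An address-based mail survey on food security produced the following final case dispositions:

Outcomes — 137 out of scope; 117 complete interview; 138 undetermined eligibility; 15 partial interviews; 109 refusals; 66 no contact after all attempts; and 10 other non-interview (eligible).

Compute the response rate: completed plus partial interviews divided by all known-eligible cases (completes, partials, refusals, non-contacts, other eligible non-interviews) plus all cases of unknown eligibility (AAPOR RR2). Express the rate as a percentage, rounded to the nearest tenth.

29.0%

Top → 117 + 15 = 132
Denom → 117 + 15 + 109 + 66 + 10 + 138 = 455
RR2 = 132 / 455 = 0.2901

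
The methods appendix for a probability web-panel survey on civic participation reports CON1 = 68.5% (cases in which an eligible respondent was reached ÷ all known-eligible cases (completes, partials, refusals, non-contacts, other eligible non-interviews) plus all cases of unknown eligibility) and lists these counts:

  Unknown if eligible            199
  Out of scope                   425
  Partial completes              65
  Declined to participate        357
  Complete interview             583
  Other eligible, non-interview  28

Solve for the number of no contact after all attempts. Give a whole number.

276

Num → 583 + 65 + 357 + 28 = 1033
CON1 = 1033 / D = 0.685
D = 1033 / 0.685 = 1508.0
Remaining denominator categories sum to 1232
no contact after all attempts = 1508.0 − 1232 ≈ 276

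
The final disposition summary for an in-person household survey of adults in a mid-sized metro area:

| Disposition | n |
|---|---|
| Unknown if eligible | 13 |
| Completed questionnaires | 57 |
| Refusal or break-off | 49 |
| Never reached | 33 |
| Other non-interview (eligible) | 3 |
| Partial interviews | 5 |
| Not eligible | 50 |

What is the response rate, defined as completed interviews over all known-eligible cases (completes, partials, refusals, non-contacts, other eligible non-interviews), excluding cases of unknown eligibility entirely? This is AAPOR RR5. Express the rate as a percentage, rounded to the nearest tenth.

Numerator = 57
Denom = 57 + 5 + 49 + 33 + 3 = 147
RR5 = 57 / 147 = 0.3878

38.8%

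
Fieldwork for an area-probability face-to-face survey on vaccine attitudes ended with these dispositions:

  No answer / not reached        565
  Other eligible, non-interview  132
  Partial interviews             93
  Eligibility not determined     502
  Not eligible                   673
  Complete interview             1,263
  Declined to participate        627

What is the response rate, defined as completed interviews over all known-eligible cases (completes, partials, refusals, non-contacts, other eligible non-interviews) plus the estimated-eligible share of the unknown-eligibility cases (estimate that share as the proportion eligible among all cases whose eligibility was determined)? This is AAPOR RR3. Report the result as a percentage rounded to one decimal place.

Num → 1263
Eligible (known) → 1263 + 93 + 627 + 565 + 132 = 2680
e = 2680 / (2680 + 673) = 2680 / 3353 = 0.7993
Estimated eligible among unknowns → 0.7993 × 502 = 401.25
Denom → 2680 + 401.25 = 3081.25
RR3 = 1263 / 3081.25 = 0.4099

41.0%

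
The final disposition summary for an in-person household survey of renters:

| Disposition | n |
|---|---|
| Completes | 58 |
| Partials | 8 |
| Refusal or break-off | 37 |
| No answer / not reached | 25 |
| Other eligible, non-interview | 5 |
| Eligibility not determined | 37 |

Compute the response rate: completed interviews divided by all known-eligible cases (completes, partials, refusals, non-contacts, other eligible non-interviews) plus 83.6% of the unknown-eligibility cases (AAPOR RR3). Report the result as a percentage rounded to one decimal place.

35.4%

Top: 58
Eligible (known): 58 + 8 + 37 + 25 + 5 = 133
e × U: 0.8360 × 37 = 30.93
Denom: 133 + 30.93 = 163.93
RR3 = 58 / 163.93 = 0.3538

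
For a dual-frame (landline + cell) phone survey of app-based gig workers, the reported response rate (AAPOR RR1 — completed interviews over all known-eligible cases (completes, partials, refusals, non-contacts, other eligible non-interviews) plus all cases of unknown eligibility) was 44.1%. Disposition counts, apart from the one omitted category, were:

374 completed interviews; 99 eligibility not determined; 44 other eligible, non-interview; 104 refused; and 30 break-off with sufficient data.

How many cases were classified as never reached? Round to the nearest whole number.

RR1 = 374 / D = 0.441
D = 374 / 0.441 = 848.1
Remaining denominator categories sum to 651
never reached = 848.1 − 651 ≈ 197

197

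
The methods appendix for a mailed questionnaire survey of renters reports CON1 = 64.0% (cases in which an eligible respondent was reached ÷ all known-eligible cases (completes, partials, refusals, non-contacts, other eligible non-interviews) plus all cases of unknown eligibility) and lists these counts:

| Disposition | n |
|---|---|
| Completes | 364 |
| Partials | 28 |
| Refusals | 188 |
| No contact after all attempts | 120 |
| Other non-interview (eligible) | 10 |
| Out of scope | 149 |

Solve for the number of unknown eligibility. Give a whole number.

Numerator: 364 + 28 + 188 + 10 = 590
CON1 = 590 / D = 0.640
D = 590 / 0.640 = 921.9
Rest of base = 710
unknown eligibility = 921.9 − 710 ≈ 212

212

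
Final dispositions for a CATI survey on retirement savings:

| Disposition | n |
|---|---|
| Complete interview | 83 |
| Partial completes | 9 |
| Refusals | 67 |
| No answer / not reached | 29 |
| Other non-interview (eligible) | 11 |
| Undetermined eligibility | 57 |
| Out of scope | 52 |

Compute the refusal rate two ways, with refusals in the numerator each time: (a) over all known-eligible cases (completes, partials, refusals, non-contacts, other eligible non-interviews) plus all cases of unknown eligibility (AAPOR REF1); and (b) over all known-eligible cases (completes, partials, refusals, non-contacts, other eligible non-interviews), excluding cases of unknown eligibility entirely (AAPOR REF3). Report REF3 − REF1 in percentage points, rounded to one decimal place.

Numerator = 67
Base = 83 + 9 + 67 + 29 + 11 + 57 = 256
REF1 = 67 / 256 = 0.2617
Base = 83 + 9 + 67 + 29 + 11 = 199
REF3 = 67 / 199 = 0.3367
Difference = 33.67 − 26.17 = 7.50 percentage points

7.5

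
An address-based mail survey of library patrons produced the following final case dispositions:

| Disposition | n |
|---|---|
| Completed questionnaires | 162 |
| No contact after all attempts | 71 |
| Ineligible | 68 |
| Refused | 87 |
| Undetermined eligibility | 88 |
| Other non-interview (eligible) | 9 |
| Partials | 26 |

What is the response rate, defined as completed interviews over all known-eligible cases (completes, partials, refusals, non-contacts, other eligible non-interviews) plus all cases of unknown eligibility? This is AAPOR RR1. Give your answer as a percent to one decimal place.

36.6%

Num: 162
Denom: 162 + 26 + 87 + 71 + 9 + 88 = 443
RR1 = 162 / 443 = 0.3657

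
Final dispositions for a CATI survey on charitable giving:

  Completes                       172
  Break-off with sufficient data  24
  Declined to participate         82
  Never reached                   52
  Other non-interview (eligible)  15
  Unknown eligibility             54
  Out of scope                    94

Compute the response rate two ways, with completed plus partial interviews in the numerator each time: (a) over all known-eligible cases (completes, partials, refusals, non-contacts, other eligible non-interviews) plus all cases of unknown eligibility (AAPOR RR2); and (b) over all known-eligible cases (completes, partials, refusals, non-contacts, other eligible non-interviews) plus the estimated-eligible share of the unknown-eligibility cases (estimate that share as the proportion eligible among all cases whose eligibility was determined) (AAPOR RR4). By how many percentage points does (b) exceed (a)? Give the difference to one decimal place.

1.5

Num = 172 + 24 = 196
Base = 172 + 24 + 82 + 52 + 15 + 54 = 399
RR2 = 196 / 399 = 0.4912
Eligible (known) = 172 + 24 + 82 + 52 + 15 = 345
e = 345 / (345 + 94) = 345 / 439 = 0.7859
Estimated eligible among unknowns = 0.7859 × 54 = 42.44
Base = 345 + 42.44 = 387.44
RR4 = 196 / 387.44 = 0.5059
Difference = 50.59 − 49.12 = 1.47 percentage points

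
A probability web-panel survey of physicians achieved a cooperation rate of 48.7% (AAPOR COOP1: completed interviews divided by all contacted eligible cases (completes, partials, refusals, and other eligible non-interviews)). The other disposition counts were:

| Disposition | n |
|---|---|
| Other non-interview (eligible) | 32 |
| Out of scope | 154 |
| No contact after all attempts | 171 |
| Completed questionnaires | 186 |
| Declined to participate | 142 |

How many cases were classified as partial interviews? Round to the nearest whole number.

22

COOP1 = 186 / D = 0.487
D = 186 / 0.487 = 381.9
Other denominator terms total 360
partial interviews = 381.9 − 360 ≈ 22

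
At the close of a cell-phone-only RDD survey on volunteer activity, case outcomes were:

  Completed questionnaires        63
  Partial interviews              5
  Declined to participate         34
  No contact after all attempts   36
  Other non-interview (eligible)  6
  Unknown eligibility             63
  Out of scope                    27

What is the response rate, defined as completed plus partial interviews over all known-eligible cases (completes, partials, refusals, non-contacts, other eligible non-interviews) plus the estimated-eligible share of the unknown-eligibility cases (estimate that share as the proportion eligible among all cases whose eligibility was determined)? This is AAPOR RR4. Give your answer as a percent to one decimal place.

Top = 63 + 5 = 68
Known eligible = 63 + 5 + 34 + 36 + 6 = 144
e = 144 / (144 + 27) = 144 / 171 = 0.8421
Eligible share of unknowns = 0.8421 × 63 = 53.05
Denom = 144 + 53.05 = 197.05
RR4 = 68 / 197.05 = 0.3451

34.5%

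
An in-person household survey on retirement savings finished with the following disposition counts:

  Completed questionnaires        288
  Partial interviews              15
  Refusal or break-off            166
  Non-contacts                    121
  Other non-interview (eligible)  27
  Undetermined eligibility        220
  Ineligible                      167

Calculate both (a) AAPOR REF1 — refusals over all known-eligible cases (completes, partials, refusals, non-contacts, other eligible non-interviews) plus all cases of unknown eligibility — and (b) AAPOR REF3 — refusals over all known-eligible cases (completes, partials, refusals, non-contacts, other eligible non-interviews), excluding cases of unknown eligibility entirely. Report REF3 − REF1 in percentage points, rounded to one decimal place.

Num: 166
Denominator: 288 + 15 + 166 + 121 + 27 + 220 = 837
REF1 = 166 / 837 = 0.1983
Denominator: 288 + 15 + 166 + 121 + 27 = 617
REF3 = 166 / 617 = 0.2690
Difference = 26.90 − 19.83 = 7.07 percentage points

7.1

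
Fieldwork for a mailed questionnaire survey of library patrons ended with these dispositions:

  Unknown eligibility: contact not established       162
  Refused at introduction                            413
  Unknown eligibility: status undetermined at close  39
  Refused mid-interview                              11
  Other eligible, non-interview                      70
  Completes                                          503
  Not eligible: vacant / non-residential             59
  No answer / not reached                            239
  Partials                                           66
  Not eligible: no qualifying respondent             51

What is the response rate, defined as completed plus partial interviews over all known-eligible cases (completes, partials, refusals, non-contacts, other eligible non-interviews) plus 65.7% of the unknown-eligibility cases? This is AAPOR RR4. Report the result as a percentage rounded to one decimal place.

39.7%

Refusals = 413 + 11 = 424
Unknown eligibility = 162 + 39 = 201
Not eligible = 51 + 59 = 110
Num = 503 + 66 = 569
Determined eligible = 503 + 66 + 424 + 239 + 70 = 1302
Eligible share of unknowns = 0.6570 × 201 = 132.06
Denom = 1302 + 132.06 = 1434.06
RR4 = 569 / 1434.06 = 0.3968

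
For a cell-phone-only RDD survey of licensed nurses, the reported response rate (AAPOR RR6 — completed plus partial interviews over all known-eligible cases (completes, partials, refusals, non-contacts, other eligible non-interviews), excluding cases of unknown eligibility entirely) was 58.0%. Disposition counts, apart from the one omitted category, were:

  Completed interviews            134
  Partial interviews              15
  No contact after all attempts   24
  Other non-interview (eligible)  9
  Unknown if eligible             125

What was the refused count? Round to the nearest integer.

Num → 134 + 15 = 149
RR6 = 149 / D = 0.580
D = 149 / 0.580 = 256.9
Remaining denominator categories sum to 182
refused = 256.9 − 182 ≈ 75

75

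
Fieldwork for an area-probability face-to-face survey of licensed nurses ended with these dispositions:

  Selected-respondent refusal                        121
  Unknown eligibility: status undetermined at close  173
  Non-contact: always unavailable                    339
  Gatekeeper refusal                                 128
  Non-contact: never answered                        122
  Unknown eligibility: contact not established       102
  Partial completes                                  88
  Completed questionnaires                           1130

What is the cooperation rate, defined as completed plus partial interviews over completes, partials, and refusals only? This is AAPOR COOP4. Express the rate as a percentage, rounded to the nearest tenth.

Refusals = 128 + 121 = 249
No contact after all attempts = 122 + 339 = 461
Unknown eligibility = 102 + 173 = 275
Num → 1130 + 88 = 1218
Denominator → 1130 + 88 + 249 = 1467
COOP4 = 1218 / 1467 = 0.8303

83.0%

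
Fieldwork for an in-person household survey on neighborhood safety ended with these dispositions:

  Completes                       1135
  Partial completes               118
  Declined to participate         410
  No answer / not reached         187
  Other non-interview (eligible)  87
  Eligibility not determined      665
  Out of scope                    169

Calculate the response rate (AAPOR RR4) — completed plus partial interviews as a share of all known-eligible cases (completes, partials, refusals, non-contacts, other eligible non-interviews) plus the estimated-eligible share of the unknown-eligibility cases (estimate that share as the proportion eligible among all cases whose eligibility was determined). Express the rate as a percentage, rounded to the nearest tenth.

49.2%

Top: 1135 + 118 = 1253
Determined eligible: 1135 + 118 + 410 + 187 + 87 = 1937
e = 1937 / (1937 + 169) = 1937 / 2106 = 0.9198
Eligible share of unknowns: 0.9198 × 665 = 611.67
Base: 1937 + 611.67 = 2548.67
RR4 = 1253 / 2548.67 = 0.4916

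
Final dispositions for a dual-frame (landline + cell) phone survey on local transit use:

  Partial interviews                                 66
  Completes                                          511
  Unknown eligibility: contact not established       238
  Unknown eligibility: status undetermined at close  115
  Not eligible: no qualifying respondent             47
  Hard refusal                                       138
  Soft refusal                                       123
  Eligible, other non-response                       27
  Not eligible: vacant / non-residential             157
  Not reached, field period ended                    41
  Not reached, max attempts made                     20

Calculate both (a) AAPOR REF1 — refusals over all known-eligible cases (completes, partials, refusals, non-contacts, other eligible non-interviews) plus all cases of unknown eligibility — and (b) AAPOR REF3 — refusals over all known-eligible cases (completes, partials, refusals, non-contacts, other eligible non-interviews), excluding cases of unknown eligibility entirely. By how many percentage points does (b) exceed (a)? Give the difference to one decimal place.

Refusals = 138 + 123 = 261
No contact after all attempts = 41 + 20 = 61
Unknown if eligible = 238 + 115 = 353
Not eligible = 47 + 157 = 204
Numerator: 261
Denom: 511 + 66 + 261 + 61 + 27 + 353 = 1279
REF1 = 261 / 1279 = 0.2041
Denom: 511 + 66 + 261 + 61 + 27 = 926
REF3 = 261 / 926 = 0.2819
Difference = 28.19 − 20.41 = 7.78 percentage points

7.8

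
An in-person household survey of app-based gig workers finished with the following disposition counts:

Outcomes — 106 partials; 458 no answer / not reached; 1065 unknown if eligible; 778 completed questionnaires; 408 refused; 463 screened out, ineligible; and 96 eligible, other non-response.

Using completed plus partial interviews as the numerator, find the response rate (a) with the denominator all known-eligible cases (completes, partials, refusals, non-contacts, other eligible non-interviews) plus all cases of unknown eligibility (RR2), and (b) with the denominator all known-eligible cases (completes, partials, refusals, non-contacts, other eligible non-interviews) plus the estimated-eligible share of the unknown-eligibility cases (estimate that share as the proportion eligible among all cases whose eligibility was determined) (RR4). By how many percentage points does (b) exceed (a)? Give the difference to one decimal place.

Numerator = 778 + 106 = 884
Denom = 778 + 106 + 408 + 458 + 96 + 1065 = 2911
RR2 = 884 / 2911 = 0.3037
Determined eligible = 778 + 106 + 408 + 458 + 96 = 1846
e = 1846 / (1846 + 463) = 1846 / 2309 = 0.7995
Eligible share of unknowns = 0.7995 × 1065 = 851.47
Denom = 1846 + 851.47 = 2697.47
RR4 = 884 / 2697.47 = 0.3277
Difference = 32.77 − 30.37 = 2.40 percentage points

2.4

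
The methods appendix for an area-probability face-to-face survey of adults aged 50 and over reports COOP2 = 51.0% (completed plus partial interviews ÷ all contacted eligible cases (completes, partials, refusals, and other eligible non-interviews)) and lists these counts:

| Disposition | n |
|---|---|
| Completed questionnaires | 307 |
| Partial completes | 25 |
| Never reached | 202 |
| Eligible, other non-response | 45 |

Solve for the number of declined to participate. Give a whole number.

Num → 307 + 25 = 332
COOP2 = 332 / D = 0.510
D = 332 / 0.510 = 651.0
Remaining denominator categories sum to 377
declined to participate = 651.0 − 377 ≈ 274

274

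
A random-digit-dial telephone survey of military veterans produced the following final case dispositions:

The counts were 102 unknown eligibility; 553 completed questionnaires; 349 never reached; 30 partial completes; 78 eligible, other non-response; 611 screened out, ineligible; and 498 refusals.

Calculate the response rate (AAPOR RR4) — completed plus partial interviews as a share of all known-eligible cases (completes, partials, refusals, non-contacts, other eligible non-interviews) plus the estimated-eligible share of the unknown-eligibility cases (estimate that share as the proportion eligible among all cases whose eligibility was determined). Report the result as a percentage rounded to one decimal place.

Num → 553 + 30 = 583
Known eligible → 553 + 30 + 498 + 349 + 78 = 1508
e = 1508 / (1508 + 611) = 1508 / 2119 = 0.7117
e × U → 0.7117 × 102 = 72.59
Denom → 1508 + 72.59 = 1580.59
RR4 = 583 / 1580.59 = 0.3688

36.9%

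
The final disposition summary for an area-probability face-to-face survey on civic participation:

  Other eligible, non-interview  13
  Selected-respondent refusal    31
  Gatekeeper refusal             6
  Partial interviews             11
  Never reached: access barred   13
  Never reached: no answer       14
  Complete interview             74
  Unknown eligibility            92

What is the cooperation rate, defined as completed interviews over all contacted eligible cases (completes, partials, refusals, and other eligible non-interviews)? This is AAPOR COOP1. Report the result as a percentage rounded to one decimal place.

54.8%

Refused = 6 + 31 = 37
Non-contacts = 14 + 13 = 27
Num = 74
Denom = 74 + 11 + 37 + 13 = 135
COOP1 = 74 / 135 = 0.5481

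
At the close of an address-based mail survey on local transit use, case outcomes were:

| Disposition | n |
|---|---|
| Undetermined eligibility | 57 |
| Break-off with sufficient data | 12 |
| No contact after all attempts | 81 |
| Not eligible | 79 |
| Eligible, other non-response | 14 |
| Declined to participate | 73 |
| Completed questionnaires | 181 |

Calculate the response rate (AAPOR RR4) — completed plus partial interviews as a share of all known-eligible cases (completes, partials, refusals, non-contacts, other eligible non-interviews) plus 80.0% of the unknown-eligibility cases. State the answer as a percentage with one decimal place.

Numerator: 181 + 12 = 193
Known eligible: 181 + 12 + 73 + 81 + 14 = 361
Estimated eligible among unknowns: 0.8000 × 57 = 45.60
Denom: 361 + 45.60 = 406.60
RR4 = 193 / 406.60 = 0.4747

47.5%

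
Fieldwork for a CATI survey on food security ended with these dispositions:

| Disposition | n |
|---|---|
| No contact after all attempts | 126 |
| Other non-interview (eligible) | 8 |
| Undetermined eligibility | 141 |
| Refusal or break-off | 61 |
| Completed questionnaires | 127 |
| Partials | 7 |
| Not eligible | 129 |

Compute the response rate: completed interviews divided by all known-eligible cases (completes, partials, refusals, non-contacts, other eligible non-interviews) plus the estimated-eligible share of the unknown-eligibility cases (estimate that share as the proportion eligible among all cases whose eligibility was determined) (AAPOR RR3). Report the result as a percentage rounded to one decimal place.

Numerator = 127
Determined eligible = 127 + 7 + 61 + 126 + 8 = 329
e = 329 / (329 + 129) = 329 / 458 = 0.7183
Estimated eligible among unknowns = 0.7183 × 141 = 101.28
Base = 329 + 101.28 = 430.28
RR3 = 127 / 430.28 = 0.2952

29.5%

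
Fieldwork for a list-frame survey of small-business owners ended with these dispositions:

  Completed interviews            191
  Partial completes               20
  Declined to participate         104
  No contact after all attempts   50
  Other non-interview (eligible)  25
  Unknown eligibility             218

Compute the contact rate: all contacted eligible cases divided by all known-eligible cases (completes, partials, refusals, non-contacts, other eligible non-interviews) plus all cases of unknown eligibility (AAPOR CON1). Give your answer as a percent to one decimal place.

55.9%

Numerator → 191 + 20 + 104 + 25 = 340
Denominator → 191 + 20 + 104 + 50 + 25 + 218 = 608
CON1 = 340 / 608 = 0.5592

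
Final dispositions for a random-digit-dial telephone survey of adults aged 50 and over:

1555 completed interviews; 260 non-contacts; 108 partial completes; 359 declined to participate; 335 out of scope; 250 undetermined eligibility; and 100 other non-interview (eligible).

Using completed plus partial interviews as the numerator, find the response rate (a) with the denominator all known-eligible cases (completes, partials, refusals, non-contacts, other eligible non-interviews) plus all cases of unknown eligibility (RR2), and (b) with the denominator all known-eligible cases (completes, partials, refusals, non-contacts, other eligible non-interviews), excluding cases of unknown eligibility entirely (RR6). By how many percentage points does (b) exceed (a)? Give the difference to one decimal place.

6.6

Top → 1555 + 108 = 1663
Denominator → 1555 + 108 + 359 + 260 + 100 + 250 = 2632
RR2 = 1663 / 2632 = 0.6318
Denominator → 1555 + 108 + 359 + 260 + 100 = 2382
RR6 = 1663 / 2382 = 0.6982
Difference = 69.82 − 63.18 = 6.64 percentage points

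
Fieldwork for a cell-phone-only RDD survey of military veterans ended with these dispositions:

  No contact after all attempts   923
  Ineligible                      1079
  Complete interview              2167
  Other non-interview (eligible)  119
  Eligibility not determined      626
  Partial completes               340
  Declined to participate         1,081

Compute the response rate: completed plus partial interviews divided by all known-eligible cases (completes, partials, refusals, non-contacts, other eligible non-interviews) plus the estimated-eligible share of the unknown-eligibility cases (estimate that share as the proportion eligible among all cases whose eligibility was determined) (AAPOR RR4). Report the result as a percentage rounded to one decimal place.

48.8%

Top → 2167 + 340 = 2507
Eligible (known) → 2167 + 340 + 1081 + 923 + 119 = 4630
e = 4630 / (4630 + 1079) = 4630 / 5709 = 0.8110
Eligible share of unknowns → 0.8110 × 626 = 507.69
Denominator → 4630 + 507.69 = 5137.69
RR4 = 2507 / 5137.69 = 0.4880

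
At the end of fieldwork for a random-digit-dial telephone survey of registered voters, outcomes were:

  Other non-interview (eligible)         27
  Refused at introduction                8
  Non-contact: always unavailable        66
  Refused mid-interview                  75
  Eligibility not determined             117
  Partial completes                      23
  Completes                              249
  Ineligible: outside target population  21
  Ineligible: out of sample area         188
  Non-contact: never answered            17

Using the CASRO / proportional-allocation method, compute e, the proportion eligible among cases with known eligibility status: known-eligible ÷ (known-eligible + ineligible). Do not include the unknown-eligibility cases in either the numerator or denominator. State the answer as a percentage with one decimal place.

Refusals = 8 + 75 = 83
Never reached = 17 + 66 = 83
Screened out, ineligible = 21 + 188 = 209
Known eligible: 249 + 23 + 83 + 83 + 27 = 465
e = 465 / (465 + 209) = 465 / 674 = 0.6899

69.0%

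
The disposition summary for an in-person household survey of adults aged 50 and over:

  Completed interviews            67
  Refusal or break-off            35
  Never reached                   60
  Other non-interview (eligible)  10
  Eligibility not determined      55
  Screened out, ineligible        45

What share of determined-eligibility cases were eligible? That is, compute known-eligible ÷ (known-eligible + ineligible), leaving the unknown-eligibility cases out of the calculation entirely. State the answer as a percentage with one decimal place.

Known eligible = 67 + 35 + 60 + 10 = 172
e = 172 / (172 + 45) = 172 / 217 = 0.7926

79.3%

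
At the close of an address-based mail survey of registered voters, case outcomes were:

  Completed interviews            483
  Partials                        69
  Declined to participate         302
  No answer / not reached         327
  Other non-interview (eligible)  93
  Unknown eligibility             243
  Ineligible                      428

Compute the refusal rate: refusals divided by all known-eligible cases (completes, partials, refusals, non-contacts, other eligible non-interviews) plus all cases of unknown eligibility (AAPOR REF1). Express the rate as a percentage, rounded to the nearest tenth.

Top: 302
Denominator: 483 + 69 + 302 + 327 + 93 + 243 = 1517
REF1 = 302 / 1517 = 0.1991

19.9%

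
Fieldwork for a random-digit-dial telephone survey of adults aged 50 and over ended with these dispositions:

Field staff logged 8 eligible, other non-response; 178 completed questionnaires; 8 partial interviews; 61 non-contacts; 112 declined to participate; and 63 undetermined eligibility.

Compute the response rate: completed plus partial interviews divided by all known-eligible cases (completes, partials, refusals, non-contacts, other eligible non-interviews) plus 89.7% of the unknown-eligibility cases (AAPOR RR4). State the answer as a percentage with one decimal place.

Top → 178 + 8 = 186
Determined eligible → 178 + 8 + 112 + 61 + 8 = 367
Eligible share of unknowns → 0.8970 × 63 = 56.51
Denom → 367 + 56.51 = 423.51
RR4 = 186 / 423.51 = 0.4392

43.9%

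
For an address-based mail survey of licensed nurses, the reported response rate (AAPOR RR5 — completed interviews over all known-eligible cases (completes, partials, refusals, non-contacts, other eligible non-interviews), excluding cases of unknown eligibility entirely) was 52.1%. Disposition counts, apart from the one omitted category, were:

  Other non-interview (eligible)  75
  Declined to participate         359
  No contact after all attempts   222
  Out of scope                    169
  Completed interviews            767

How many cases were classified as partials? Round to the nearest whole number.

RR5 = 767 / D = 0.521
D = 767 / 0.521 = 1472.2
Other denominator terms total 1423
partials = 1472.2 − 1423 ≈ 49

49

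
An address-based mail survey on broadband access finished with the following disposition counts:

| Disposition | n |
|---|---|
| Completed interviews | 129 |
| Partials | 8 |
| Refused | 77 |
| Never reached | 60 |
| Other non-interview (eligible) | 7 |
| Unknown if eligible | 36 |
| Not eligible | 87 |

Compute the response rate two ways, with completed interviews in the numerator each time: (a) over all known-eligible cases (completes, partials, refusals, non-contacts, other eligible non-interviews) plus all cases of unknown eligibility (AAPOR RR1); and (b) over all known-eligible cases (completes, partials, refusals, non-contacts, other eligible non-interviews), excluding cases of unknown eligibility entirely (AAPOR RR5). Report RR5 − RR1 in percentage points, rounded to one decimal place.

5.2

Numerator = 129
Denominator = 129 + 8 + 77 + 60 + 7 + 36 = 317
RR1 = 129 / 317 = 0.4069
Denominator = 129 + 8 + 77 + 60 + 7 = 281
RR5 = 129 / 281 = 0.4591
Difference = 45.91 − 40.69 = 5.22 percentage points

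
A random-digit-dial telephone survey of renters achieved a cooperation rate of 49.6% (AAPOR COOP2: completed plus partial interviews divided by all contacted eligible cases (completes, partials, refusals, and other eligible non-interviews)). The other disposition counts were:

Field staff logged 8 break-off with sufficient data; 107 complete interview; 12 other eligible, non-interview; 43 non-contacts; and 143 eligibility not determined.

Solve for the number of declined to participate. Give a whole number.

Num = 107 + 8 = 115
COOP2 = 115 / D = 0.496
D = 115 / 0.496 = 231.9
Rest of base = 127
declined to participate = 231.9 − 127 ≈ 105

105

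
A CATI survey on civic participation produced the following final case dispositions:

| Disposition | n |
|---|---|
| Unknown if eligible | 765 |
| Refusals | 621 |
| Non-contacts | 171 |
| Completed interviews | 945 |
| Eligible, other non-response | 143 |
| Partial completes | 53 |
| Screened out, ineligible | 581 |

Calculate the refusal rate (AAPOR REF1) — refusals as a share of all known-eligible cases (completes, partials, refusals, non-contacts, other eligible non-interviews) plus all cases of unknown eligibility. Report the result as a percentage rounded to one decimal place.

23.0%

Numerator: 621
Denom: 945 + 53 + 621 + 171 + 143 + 765 = 2698
REF1 = 621 / 2698 = 0.2302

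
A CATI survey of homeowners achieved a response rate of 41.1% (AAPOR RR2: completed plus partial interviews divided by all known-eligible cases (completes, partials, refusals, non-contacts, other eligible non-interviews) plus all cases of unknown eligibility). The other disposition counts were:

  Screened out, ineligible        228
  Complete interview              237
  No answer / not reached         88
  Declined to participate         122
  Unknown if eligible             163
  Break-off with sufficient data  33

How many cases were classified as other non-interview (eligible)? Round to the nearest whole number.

Top = 237 + 33 = 270
RR2 = 270 / D = 0.411
D = 270 / 0.411 = 656.9
Remaining denominator categories sum to 643
other non-interview (eligible) = 656.9 − 643 ≈ 14

14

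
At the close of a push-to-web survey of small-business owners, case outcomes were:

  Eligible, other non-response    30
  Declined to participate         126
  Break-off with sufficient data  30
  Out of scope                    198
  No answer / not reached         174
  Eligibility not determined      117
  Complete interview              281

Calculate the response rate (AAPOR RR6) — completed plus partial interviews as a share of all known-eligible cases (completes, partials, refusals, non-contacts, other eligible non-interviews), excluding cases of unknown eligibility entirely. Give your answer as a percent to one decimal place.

48.5%

Num → 281 + 30 = 311
Denominator → 281 + 30 + 126 + 174 + 30 = 641
RR6 = 311 / 641 = 0.4852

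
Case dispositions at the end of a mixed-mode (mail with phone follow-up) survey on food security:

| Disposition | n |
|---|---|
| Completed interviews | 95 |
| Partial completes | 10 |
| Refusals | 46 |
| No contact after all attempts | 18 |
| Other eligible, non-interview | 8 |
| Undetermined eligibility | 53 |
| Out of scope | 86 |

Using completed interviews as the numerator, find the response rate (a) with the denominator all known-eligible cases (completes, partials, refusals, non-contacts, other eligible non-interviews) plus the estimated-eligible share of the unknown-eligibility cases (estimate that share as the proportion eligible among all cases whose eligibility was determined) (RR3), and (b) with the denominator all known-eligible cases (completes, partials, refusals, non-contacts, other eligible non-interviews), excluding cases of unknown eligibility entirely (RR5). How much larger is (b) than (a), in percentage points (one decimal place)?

Num: 95
Determined eligible: 95 + 10 + 46 + 18 + 8 = 177
e = 177 / (177 + 86) = 177 / 263 = 0.6730
e × U: 0.6730 × 53 = 35.67
Denom: 177 + 35.67 = 212.67
RR3 = 95 / 212.67 = 0.4467
Denom: 95 + 10 + 46 + 18 + 8 = 177
RR5 = 95 / 177 = 0.5367
Difference = 53.67 − 44.67 = 9.00 percentage points

9.0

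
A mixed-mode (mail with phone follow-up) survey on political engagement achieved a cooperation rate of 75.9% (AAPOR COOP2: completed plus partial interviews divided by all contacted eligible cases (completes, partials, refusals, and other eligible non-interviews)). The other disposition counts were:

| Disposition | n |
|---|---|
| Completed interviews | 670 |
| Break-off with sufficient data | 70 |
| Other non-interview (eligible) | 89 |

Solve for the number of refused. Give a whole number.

Top: 670 + 70 = 740
COOP2 = 740 / D = 0.759
D = 740 / 0.759 = 975.0
Rest of base = 829
refused = 975.0 − 829 ≈ 146

146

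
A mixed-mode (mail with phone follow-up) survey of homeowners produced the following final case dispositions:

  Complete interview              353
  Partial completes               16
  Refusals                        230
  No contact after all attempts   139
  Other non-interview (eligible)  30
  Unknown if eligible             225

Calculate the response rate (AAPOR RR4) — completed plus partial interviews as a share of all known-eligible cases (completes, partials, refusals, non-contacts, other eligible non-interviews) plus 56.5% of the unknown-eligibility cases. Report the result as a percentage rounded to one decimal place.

41.2%

Numerator = 353 + 16 = 369
Determined eligible = 353 + 16 + 230 + 139 + 30 = 768
Eligible share of unknowns = 0.5650 × 225 = 127.12
Denominator = 768 + 127.12 = 895.12
RR4 = 369 / 895.12 = 0.4122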